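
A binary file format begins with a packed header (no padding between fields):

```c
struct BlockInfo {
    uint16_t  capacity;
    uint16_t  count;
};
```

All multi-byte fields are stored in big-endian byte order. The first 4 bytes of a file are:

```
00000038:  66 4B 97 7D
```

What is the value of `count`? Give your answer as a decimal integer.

`count` follows `capacity` (2 bytes), so it starts at byte offset 2 and occupies 2 bytes.
Bytes at offsets 2..3: 97 7D.
Big-endian stores the most-significant byte at the lowest address.
The bytes are already most-significant first: 0x977D.
0x977D = 38781.

38781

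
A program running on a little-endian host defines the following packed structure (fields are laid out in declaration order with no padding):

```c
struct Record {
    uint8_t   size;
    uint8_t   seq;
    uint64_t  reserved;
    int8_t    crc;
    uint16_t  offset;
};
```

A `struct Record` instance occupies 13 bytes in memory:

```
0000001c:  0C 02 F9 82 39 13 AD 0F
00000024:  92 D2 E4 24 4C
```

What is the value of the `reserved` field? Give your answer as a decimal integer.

`reserved` follows `size` (1 B), `seq` (1 B), so it starts at offset 1 + 1 = 2 and occupies 8 bytes.
Bytes at offsets 2..9: F9 82 39 13 AD 0F 92 D2.
Little-endian stores the least-significant byte at the lowest address.
Reassemble most-significant byte first: D2 92 0F AD 13 39 82 F9 → 0xD2920FAD133982F9.
0xD2920FAD133982F9 = 15173207330590917369.

15173207330590917369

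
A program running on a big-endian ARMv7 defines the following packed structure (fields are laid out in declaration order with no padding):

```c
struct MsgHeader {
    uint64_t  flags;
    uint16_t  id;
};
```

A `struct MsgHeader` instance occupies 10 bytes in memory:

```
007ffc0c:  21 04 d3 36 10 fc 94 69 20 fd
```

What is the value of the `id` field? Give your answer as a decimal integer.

8445

`id` follows `flags` (8 bytes), so it starts at byte offset 8 and occupies 2 bytes.
Bytes at offsets 8..9: 20 FD.
Big-endian stores the most-significant byte at the lowest address.
The bytes are already most-significant first: 0x20FD.
0x20FD = 8445.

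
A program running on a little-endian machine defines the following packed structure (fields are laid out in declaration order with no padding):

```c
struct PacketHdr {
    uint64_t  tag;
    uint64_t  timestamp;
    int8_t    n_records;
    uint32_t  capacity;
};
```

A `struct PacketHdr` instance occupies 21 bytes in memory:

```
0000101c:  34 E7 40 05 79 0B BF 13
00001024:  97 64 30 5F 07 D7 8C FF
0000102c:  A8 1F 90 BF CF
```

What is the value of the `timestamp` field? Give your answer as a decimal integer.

`timestamp` follows `tag` (8 bytes), so it starts at byte offset 8 and occupies 8 bytes.
Bytes at offsets 8..15: 97 64 30 5F 07 D7 8C FF.
Little-endian: lowest address holds the least-significant byte.
Reassemble most-significant byte first: FF 8C D7 07 5F 30 64 97 → 0xFF8CD7075F306497.
0xFF8CD7075F306497 = 18414329403072865431.

18414329403072865431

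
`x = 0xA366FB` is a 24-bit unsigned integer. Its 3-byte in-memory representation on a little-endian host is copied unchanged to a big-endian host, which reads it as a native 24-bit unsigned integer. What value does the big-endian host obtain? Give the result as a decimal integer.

Stored little-endian, the bytes at ascending addresses are FB 66 A3.
Read back as big-endian, the last byte is least significant, giving 0xFB66A3.
0xFB66A3 = 16475811.

16475811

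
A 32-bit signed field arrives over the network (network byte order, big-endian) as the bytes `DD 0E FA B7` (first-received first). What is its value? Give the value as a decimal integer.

-586220873

Big-endian: lowest address holds the most-significant byte.
The bytes are already most-significant first: 0xDD0EFAB7.
Top bit is set, so as a signed 32-bit value this is 0xDD0EFAB7 − 2^32 = -586220873.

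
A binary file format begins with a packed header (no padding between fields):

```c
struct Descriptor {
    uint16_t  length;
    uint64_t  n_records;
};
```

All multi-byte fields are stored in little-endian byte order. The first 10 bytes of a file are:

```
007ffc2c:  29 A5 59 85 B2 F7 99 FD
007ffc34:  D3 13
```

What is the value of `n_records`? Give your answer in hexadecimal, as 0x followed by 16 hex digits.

0x13D3FD99F7B28559

`n_records` follows `length` (2 bytes), so it starts at byte offset 2 and occupies 8 bytes.
Bytes at offsets 2..9: 59 85 B2 F7 99 FD D3 13.
In little-endian order the low byte comes first in memory.
Reassemble most-significant byte first: 13 D3 FD 99 F7 B2 85 59 → 0x13D3FD99F7B28559.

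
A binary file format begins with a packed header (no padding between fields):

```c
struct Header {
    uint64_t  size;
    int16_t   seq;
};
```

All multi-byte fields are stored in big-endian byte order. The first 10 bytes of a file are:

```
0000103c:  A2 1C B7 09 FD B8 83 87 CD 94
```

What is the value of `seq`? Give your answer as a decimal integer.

-12908

`seq` follows `size` (8 bytes), so it starts at byte offset 8 and occupies 2 bytes.
Bytes at offsets 8..9: CD 94.
Big-endian: lowest address holds the most-significant byte.
The bytes are already most-significant first: 0xCD94.
Top bit is set, so as a signed 16-bit value this is 0xCD94 − 2^16 = -12908.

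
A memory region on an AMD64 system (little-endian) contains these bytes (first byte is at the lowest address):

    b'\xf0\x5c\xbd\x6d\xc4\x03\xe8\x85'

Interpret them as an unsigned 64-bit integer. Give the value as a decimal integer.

9648966343830887664

Little-endian: lowest address holds the least-significant byte.
Reassemble most-significant byte first: 85 E8 03 C4 6D BD 5C F0 → 0x85E803C46DBD5CF0.
0x85E803C46DBD5CF0 = 9648966343830887664.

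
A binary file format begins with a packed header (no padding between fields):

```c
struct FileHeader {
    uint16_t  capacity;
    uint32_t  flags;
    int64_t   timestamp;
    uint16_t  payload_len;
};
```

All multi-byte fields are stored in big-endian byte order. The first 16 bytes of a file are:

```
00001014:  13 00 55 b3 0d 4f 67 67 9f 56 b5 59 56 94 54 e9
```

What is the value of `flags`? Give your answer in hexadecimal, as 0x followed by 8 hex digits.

0x55B30D4F

`flags` follows `capacity` (2 bytes), so it starts at byte offset 2 and occupies 4 bytes.
Bytes at offsets 2..5: 55 B3 0D 4F.
Big-endian: lowest address holds the most-significant byte.
The bytes are already most-significant first: 0x55B30D4F.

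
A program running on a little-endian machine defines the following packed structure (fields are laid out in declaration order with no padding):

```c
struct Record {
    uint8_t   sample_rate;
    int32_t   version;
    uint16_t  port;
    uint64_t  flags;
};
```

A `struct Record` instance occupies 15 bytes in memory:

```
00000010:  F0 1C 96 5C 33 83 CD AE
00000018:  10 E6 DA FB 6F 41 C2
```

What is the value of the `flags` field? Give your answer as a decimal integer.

`flags` follows `sample_rate` (1 B), `version` (4 B), `port` (2 B), so it starts at offset 1 + 4 + 2 = 7 and occupies 8 bytes.
Bytes at offsets 7..14: AE 10 E6 DA FB 6F 41 C2.
Little-endian stores the least-significant byte at the lowest address.
Reassemble most-significant byte first: C2 41 6F FB DA E6 10 AE → 0xC2416FFBDAE610AE.
0xC2416FFBDAE610AE = 13997592244344197294.

13997592244344197294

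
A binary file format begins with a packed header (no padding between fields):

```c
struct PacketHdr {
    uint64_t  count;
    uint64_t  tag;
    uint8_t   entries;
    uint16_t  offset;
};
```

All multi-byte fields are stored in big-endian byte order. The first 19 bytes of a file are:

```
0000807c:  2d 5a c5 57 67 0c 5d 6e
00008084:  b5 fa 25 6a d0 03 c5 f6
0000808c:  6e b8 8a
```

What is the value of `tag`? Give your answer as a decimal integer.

13112834405729289718

`tag` follows `count` (8 bytes), so it starts at byte offset 8 and occupies 8 bytes.
Bytes at offsets 8..15: B5 FA 25 6A D0 03 C5 F6.
Big-endian stores the most-significant byte at the lowest address.
The bytes are already most-significant first: 0xB5FA256AD003C5F6.
0xB5FA256AD003C5F6 = 13112834405729289718.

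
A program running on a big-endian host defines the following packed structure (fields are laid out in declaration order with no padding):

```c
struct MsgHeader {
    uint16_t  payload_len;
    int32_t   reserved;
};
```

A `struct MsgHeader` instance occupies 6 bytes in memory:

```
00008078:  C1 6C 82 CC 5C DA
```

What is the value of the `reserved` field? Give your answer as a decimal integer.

-2100536102

`reserved` follows `payload_len` (2 bytes), so it starts at byte offset 2 and occupies 4 bytes.
Bytes at offsets 2..5: 82 CC 5C DA.
In big-endian order the high byte comes first in memory.
The bytes are already most-significant first: 0x82CC5CDA.
Top bit is set, so as a signed 32-bit value this is 0x82CC5CDA − 2^32 = -2100536102.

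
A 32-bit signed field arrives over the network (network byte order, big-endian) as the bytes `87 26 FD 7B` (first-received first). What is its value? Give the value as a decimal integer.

Big-endian: lowest address holds the most-significant byte.
The bytes are already most-significant first: 0x8726FD7B.
Top bit is set, so as a signed 32-bit value this is 0x8726FD7B − 2^32 = -2027487877.

-2027487877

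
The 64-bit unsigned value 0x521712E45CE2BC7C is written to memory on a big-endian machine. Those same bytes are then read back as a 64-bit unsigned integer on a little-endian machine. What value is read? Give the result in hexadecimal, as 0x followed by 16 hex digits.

Stored big-endian, the bytes at ascending addresses are 52 17 12 E4 5C E2 BC 7C.
Read back as little-endian, the first byte is least significant, giving 0x7CBCE25CE4121752.

0x7CBCE25CE4121752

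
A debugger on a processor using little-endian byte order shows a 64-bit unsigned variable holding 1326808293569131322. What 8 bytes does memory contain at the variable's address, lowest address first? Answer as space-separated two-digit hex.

3A F3 3A FF 1C C5 69 12

1326808293569131322 in hexadecimal, padded to 64 bits, is 0x1269C51CFF3AF33A.
Split into bytes (most-significant first): 12 69 C5 1C FF 3A F3 3A.
Little-endian stores the least-significant byte at the lowest address.
So at ascending addresses the bytes are 3A F3 3A FF 1C C5 69 12.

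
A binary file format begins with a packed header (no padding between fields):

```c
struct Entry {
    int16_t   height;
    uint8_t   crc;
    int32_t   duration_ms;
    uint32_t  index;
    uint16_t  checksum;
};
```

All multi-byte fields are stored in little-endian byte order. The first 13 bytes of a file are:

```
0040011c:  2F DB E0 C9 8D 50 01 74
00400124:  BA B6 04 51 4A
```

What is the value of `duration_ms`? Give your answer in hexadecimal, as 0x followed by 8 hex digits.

0x01508DC9

`duration_ms` follows `height` (2 B), `crc` (1 B), so it starts at offset 2 + 1 = 3 and occupies 4 bytes.
Bytes at offsets 3..6: C9 8D 50 01.
Little-endian stores the least-significant byte at the lowest address.
Reassemble most-significant byte first: 01 50 8D C9 → 0x01508DC9.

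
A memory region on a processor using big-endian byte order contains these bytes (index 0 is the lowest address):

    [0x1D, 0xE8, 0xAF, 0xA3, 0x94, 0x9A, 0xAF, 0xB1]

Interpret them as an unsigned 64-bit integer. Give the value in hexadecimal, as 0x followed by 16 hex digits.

0x1DE8AFA3949AAFB1

In big-endian order the high byte comes first in memory.
The bytes are already most-significant first: 0x1DE8AFA3949AAFB1.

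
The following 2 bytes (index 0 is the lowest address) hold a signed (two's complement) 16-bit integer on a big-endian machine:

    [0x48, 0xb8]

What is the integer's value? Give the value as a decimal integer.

18616

Big-endian: lowest address holds the most-significant byte.
The bytes are already most-significant first: 0x48B8.
0x48B8 = 18616.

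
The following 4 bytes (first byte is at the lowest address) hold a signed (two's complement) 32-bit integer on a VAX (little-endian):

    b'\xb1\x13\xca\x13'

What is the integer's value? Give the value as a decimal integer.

Little-endian stores the least-significant byte at the lowest address.
Reassemble most-significant byte first: 13 CA 13 B1 → 0x13CA13B1.
0x13CA13B1 = 332010417.

332010417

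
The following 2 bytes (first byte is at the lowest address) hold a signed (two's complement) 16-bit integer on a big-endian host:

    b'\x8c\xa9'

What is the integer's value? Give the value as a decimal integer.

Big-endian: lowest address holds the most-significant byte.
The bytes are already most-significant first: 0x8CA9.
Top bit is set, so as a signed 16-bit value this is 0x8CA9 − 2^16 = -29527.

-29527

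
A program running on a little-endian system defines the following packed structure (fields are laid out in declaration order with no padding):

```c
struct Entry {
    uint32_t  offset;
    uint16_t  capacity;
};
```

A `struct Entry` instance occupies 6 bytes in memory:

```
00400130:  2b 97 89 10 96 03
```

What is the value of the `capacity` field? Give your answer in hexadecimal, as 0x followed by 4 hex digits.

`capacity` follows `offset` (4 bytes), so it starts at byte offset 4 and occupies 2 bytes.
Bytes at offsets 4..5: 96 03.
Little-endian: lowest address holds the least-significant byte.
Reassemble most-significant byte first: 03 96 → 0x0396.

0x0396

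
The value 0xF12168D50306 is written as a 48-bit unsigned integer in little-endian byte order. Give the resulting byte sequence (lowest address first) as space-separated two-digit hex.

Split into bytes (most-significant first): F1 21 68 D5 03 06.
Little-endian stores the least-significant byte at the lowest address.
So at ascending addresses the bytes are 06 03 D5 68 21 F1.

06 03 D5 68 21 F1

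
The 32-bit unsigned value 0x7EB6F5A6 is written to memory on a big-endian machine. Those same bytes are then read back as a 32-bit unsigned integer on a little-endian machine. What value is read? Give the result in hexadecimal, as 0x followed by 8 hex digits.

Stored big-endian, the bytes at ascending addresses are 7E B6 F5 A6.
Read back as little-endian, the first byte is least significant, giving 0xA6F5B67E.

0xA6F5B67E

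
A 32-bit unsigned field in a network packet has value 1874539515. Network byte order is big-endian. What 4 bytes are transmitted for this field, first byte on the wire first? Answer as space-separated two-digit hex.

1874539515 in hexadecimal, padded to 32 bits, is 0x6FBB33FB.
Split into bytes (most-significant first): 6F BB 33 FB.
Big-endian: lowest address holds the most-significant byte.
So the memory order matches the most-significant-first order: 6F BB 33 FB.

6F BB 33 FB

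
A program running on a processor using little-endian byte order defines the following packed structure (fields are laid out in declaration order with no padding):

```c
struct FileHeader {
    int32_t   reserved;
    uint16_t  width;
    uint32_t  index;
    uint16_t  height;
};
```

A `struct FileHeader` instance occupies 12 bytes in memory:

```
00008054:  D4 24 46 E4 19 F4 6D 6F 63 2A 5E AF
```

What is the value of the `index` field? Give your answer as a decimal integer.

`index` follows `reserved` (4 B), `width` (2 B), so it starts at offset 4 + 2 = 6 and occupies 4 bytes.
Bytes at offsets 6..9: 6D 6F 63 2A.
Little-endian stores the least-significant byte at the lowest address.
Reassemble most-significant byte first: 2A 63 6F 6D → 0x2A636F6D.
0x2A636F6D = 711159661.

711159661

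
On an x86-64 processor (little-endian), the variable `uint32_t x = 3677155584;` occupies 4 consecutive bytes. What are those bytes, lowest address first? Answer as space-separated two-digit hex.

3677155584 in hexadecimal, padded to 32 bits, is 0xDB2CF100.
Split into bytes (most-significant first): DB 2C F1 00.
Little-endian stores the least-significant byte at the lowest address.
So at ascending addresses the bytes are 00 F1 2C DB.

00 F1 2C DB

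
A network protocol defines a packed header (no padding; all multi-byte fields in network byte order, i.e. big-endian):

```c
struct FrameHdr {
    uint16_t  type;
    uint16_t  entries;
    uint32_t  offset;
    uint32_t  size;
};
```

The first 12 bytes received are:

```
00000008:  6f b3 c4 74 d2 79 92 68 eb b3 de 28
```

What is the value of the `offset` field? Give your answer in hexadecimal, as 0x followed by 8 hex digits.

`offset` follows `type` (2 B), `entries` (2 B), so it starts at offset 2 + 2 = 4 and occupies 4 bytes.
Bytes at offsets 4..7: D2 79 92 68.
In big-endian order the high byte comes first in memory.
The bytes are already most-significant first: 0xD2799268.

0xD2799268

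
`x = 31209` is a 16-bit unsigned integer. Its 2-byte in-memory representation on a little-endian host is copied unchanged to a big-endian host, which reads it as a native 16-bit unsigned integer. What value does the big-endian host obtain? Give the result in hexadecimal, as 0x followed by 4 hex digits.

31209 in 16-bit hexadecimal is 0x79E9.
Stored little-endian, the bytes at ascending addresses are E9 79.
Read back as big-endian, the last byte is least significant, giving 0xE979.

0xE979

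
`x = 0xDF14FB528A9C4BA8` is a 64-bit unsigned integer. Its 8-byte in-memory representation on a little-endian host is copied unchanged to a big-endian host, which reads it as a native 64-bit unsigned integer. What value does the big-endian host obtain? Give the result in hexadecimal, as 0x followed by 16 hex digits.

0xA84B9C8A52FB14DF

Stored little-endian, the bytes at ascending addresses are A8 4B 9C 8A 52 FB 14 DF.
Read back as big-endian, the last byte is least significant, giving 0xA84B9C8A52FB14DF.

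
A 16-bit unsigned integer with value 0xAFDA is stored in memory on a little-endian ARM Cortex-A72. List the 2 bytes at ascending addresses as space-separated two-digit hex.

DA AF

Split into bytes (most-significant first): AF DA.
Little-endian stores the least-significant byte at the lowest address.
So at ascending addresses the bytes are DA AF.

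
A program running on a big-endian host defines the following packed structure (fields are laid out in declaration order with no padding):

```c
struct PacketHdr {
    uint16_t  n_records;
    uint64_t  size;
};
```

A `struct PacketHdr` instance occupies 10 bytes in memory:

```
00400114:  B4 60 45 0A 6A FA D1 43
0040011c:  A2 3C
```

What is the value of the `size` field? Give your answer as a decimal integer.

`size` follows `n_records` (2 bytes), so it starts at byte offset 2 and occupies 8 bytes.
Bytes at offsets 2..9: 45 0A 6A FA D1 43 A2 3C.
Big-endian stores the most-significant byte at the lowest address.
The bytes are already most-significant first: 0x450A6AFAD143A23C.
0x450A6AFAD143A23C = 4974906363869372988.

4974906363869372988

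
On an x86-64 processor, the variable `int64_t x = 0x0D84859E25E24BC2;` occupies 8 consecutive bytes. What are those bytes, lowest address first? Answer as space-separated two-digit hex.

Split into bytes (most-significant first): 0D 84 85 9E 25 E2 4B C2.
Little-endian: lowest address holds the least-significant byte.
So at ascending addresses the bytes are C2 4B E2 25 9E 85 84 0D.

C2 4B E2 25 9E 85 84 0D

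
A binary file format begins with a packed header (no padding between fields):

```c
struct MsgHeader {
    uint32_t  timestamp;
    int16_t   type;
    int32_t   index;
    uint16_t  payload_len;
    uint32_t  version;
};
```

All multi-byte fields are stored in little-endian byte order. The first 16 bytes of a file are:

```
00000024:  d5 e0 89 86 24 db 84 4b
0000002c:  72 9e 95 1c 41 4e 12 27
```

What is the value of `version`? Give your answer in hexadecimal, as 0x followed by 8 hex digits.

0x27124E41

`version` follows `timestamp` (4 B), `type` (2 B), `index` (4 B), `payload_len` (2 B), so it starts at offset 4 + 2 + 4 + 2 = 12 and occupies 4 bytes.
Bytes at offsets 12..15: 41 4E 12 27.
Little-endian: lowest address holds the least-significant byte.
Reassemble most-significant byte first: 27 12 4E 41 → 0x27124E41.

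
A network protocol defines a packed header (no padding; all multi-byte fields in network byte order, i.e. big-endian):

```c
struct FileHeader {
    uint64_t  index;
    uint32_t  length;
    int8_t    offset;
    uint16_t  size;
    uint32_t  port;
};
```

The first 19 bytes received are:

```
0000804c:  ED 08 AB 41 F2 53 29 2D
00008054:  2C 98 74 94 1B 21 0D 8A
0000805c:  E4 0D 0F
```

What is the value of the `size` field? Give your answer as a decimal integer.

8461

`size` follows `index` (8 B), `length` (4 B), `offset` (1 B), so it starts at offset 8 + 4 + 1 = 13 and occupies 2 bytes.
Bytes at offsets 13..14: 21 0D.
Big-endian stores the most-significant byte at the lowest address.
The bytes are already most-significant first: 0x210D.
0x210D = 8461.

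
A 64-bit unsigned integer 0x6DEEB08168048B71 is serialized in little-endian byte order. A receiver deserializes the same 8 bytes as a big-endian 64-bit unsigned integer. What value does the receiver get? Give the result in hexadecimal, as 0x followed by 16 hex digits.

0x718B046881B0EE6D

Stored little-endian, the bytes at ascending addresses are 71 8B 04 68 81 B0 EE 6D.
Read back as big-endian, the last byte is least significant, giving 0x718B046881B0EE6D.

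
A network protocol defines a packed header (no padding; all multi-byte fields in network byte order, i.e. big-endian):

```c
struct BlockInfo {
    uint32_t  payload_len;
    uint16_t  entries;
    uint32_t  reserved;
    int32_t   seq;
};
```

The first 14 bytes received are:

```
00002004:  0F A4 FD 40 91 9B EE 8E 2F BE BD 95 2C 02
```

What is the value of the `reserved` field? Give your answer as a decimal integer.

4002295742

`reserved` follows `payload_len` (4 B), `entries` (2 B), so it starts at offset 4 + 2 = 6 and occupies 4 bytes.
Bytes at offsets 6..9: EE 8E 2F BE.
Big-endian stores the most-significant byte at the lowest address.
The bytes are already most-significant first: 0xEE8E2FBE.
0xEE8E2FBE = 4002295742.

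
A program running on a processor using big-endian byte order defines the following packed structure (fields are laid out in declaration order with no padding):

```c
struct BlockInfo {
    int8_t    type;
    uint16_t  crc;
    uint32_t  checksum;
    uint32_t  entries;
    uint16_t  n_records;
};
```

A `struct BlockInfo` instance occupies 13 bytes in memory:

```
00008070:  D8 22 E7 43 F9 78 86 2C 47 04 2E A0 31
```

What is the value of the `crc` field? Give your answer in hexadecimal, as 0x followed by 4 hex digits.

0x22E7

`crc` follows `type` (1 byte), so it starts at byte offset 1 and occupies 2 bytes.
Bytes at offsets 1..2: 22 E7.
Big-endian stores the most-significant byte at the lowest address.
The bytes are already most-significant first: 0x22E7.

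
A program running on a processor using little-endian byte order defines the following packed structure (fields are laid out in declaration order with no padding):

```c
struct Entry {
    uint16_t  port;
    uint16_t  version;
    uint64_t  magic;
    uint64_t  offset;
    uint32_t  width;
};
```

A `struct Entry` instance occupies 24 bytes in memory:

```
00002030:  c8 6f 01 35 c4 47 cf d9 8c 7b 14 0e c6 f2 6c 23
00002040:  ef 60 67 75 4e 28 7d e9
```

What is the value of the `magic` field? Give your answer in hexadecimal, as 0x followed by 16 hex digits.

`magic` follows `port` (2 B), `version` (2 B), so it starts at offset 2 + 2 = 4 and occupies 8 bytes.
Bytes at offsets 4..11: C4 47 CF D9 8C 7B 14 0E.
Little-endian: lowest address holds the least-significant byte.
Reassemble most-significant byte first: 0E 14 7B 8C D9 CF 47 C4 → 0x0E147B8CD9CF47C4.

0x0E147B8CD9CF47C4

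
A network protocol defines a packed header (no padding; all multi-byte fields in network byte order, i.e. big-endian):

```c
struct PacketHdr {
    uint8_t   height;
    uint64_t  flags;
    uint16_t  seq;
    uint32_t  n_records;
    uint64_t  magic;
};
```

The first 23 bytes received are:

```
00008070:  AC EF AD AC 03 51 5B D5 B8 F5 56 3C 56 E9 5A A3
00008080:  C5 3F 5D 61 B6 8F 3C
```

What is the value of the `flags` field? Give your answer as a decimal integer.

`flags` follows `height` (1 byte), so it starts at byte offset 1 and occupies 8 bytes.
Bytes at offsets 1..8: EF AD AC 03 51 5B D5 B8.
Big-endian stores the most-significant byte at the lowest address.
The bytes are already most-significant first: 0xEFADAC03515BD5B8.
0xEFADAC03515BD5B8 = 17270649276285572536.

17270649276285572536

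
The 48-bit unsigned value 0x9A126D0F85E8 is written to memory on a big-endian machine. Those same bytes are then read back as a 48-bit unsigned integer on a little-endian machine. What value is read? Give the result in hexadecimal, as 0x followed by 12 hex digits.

0xE8850F6D129A

Stored big-endian, the bytes at ascending addresses are 9A 12 6D 0F 85 E8.
Read back as little-endian, the first byte is least significant, giving 0xE8850F6D129A.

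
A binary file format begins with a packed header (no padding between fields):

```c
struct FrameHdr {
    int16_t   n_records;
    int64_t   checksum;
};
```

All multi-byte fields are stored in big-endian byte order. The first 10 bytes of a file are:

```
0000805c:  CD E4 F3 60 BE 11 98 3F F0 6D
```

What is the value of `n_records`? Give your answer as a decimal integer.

`n_records` is the first field, at byte offset 0, occupying 2 bytes.
Bytes at offsets 0..1: CD E4.
In big-endian order the high byte comes first in memory.
The bytes are already most-significant first: 0xCDE4.
Top bit is set, so as a signed 16-bit value this is 0xCDE4 − 2^16 = -12828.

-12828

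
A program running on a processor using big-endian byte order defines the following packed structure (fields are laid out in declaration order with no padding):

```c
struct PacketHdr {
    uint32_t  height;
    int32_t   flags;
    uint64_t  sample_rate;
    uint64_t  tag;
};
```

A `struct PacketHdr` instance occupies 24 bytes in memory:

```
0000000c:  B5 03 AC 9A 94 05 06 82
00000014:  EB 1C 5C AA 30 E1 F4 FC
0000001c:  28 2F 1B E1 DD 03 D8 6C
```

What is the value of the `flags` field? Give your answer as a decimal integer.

-1811609982

`flags` follows `height` (4 bytes), so it starts at byte offset 4 and occupies 4 bytes.
Bytes at offsets 4..7: 94 05 06 82.
In big-endian order the high byte comes first in memory.
The bytes are already most-significant first: 0x94050682.
Top bit is set, so as a signed 32-bit value this is 0x94050682 − 2^32 = -1811609982.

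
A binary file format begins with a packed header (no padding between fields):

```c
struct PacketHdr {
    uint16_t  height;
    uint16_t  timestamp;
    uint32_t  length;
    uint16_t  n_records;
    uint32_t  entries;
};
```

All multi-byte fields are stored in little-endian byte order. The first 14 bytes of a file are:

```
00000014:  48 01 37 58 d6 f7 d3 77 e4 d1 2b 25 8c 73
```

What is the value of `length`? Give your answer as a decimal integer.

`length` follows `height` (2 B), `timestamp` (2 B), so it starts at offset 2 + 2 = 4 and occupies 4 bytes.
Bytes at offsets 4..7: D6 F7 D3 77.
Little-endian: lowest address holds the least-significant byte.
Reassemble most-significant byte first: 77 D3 F7 D6 → 0x77D3F7D6.
0x77D3F7D6 = 2010380246.

2010380246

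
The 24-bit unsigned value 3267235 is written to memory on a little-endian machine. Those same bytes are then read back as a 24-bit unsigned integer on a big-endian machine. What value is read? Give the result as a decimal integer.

3267235 in 24-bit hexadecimal is 0x31DAA3.
Stored little-endian, the bytes at ascending addresses are A3 DA 31.
Read back as big-endian, the last byte is least significant, giving 0xA3DA31.
0xA3DA31 = 10738225.

10738225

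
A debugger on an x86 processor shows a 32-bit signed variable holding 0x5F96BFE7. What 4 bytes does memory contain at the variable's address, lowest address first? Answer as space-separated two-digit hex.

Split into bytes (most-significant first): 5F 96 BF E7.
Little-endian stores the least-significant byte at the lowest address.
So at ascending addresses the bytes are E7 BF 96 5F.

E7 BF 96 5F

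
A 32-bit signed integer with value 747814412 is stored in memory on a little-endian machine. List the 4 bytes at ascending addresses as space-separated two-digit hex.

747814412 in hexadecimal, padded to 32 bits, is 0x2C92BE0C.
Split into bytes (most-significant first): 2C 92 BE 0C.
Little-endian: lowest address holds the least-significant byte.
So at ascending addresses the bytes are 0C BE 92 2C.

0C BE 92 2C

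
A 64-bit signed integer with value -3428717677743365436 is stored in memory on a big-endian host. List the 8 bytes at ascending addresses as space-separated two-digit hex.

D0 6A BF 70 2F 01 22 C4

Two's complement of -3428717677743365436 in 64 bits: 3428717677743365436 = 0x2F95408FD0FEDD3C; invert → 0xD06ABF702F0122C3; add 1 → 0xD06ABF702F0122C4.
Split into bytes (most-significant first): D0 6A BF 70 2F 01 22 C4.
Big-endian stores the most-significant byte at the lowest address.
So the memory order matches the most-significant-first order: D0 6A BF 70 2F 01 22 C4.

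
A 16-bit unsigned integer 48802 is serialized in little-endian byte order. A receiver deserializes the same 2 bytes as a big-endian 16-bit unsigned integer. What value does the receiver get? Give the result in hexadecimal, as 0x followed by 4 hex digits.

48802 in 16-bit hexadecimal is 0xBEA2.
Stored little-endian, the bytes at ascending addresses are A2 BE.
Read back as big-endian, the last byte is least significant, giving 0xA2BE.

0xA2BE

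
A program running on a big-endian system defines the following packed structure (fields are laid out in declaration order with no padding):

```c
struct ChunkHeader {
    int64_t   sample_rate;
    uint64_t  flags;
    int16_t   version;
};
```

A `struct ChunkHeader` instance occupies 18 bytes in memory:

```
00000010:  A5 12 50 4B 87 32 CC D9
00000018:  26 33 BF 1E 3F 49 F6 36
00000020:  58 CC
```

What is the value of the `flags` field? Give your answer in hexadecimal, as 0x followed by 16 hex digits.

`flags` follows `sample_rate` (8 bytes), so it starts at byte offset 8 and occupies 8 bytes.
Bytes at offsets 8..15: 26 33 BF 1E 3F 49 F6 36.
Big-endian: lowest address holds the most-significant byte.
The bytes are already most-significant first: 0x2633BF1E3F49F636.

0x2633BF1E3F49F636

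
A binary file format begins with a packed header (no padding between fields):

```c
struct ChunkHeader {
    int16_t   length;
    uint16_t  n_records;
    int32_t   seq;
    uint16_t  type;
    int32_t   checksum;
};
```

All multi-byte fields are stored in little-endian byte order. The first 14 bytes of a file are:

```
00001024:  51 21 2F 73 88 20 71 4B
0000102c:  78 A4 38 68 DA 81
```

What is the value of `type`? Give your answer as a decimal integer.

`type` follows `length` (2 B), `n_records` (2 B), `seq` (4 B), so it starts at offset 2 + 2 + 4 = 8 and occupies 2 bytes.
Bytes at offsets 8..9: 78 A4.
In little-endian order the low byte comes first in memory.
Reassemble most-significant byte first: A4 78 → 0xA478.
0xA478 = 42104.

42104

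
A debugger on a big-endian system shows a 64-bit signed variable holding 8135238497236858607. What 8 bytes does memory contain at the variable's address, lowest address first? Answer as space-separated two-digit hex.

8135238497236858607 in hexadecimal, padded to 64 bits, is 0x70E62C4F96E2B6EF.
Split into bytes (most-significant first): 70 E6 2C 4F 96 E2 B6 EF.
In big-endian order the high byte comes first in memory.
So the memory order matches the most-significant-first order: 70 E6 2C 4F 96 E2 B6 EF.

70 E6 2C 4F 96 E2 B6 EF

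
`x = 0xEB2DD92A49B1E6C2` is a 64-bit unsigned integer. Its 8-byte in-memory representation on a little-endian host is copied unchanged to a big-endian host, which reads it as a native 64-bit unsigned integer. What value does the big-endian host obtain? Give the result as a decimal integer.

Stored little-endian, the bytes at ascending addresses are C2 E6 B1 49 2A D9 2D EB.
Read back as big-endian, the last byte is least significant, giving 0xC2E6B1492AD92DEB.
0xC2E6B1492AD92DEB = 14044107415811075563.

14044107415811075563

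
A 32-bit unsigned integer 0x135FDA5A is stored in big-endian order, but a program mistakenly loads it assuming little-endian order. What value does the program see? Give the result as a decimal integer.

Stored big-endian, the bytes at ascending addresses are 13 5F DA 5A.
Read back as little-endian, the first byte is least significant, giving 0x5ADA5F13.
0x5ADA5F13 = 1524260627.

1524260627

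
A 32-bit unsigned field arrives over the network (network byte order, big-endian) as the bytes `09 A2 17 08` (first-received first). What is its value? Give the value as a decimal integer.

Big-endian: lowest address holds the most-significant byte.
The bytes are already most-significant first: 0x09A21708.
0x09A21708 = 161617672.

161617672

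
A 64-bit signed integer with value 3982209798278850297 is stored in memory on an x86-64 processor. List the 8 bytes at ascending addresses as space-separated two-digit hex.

3982209798278850297 in hexadecimal, padded to 64 bits, is 0x3743A6B67F7DA6F9.
Split into bytes (most-significant first): 37 43 A6 B6 7F 7D A6 F9.
Little-endian: lowest address holds the least-significant byte.
So at ascending addresses the bytes are F9 A6 7D 7F B6 A6 43 37.

F9 A6 7D 7F B6 A6 43 37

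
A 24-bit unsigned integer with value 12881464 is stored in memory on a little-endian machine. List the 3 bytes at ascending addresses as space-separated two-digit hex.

38 8E C4

12881464 in hexadecimal, padded to 24 bits, is 0xC48E38.
Split into bytes (most-significant first): C4 8E 38.
In little-endian order the low byte comes first in memory.
So at ascending addresses the bytes are 38 8E C4.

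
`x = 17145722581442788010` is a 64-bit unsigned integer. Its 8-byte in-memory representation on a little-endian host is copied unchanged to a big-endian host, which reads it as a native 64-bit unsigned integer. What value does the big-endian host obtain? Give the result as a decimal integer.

12284212902400356845

17145722581442788010 in 64-bit hexadecimal is 0xEDF1D7D88C4A7AAA.
Stored little-endian, the bytes at ascending addresses are AA 7A 4A 8C D8 D7 F1 ED.
Read back as big-endian, the last byte is least significant, giving 0xAA7A4A8CD8D7F1ED.
0xAA7A4A8CD8D7F1ED = 12284212902400356845.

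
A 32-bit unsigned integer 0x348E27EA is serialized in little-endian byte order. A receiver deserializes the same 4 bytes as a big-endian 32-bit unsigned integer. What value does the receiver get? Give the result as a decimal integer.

3928460852

Stored little-endian, the bytes at ascending addresses are EA 27 8E 34.
Read back as big-endian, the last byte is least significant, giving 0xEA278E34.
0xEA278E34 = 3928460852.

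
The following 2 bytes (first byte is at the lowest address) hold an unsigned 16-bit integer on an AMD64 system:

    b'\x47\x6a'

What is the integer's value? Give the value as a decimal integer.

Little-endian: lowest address holds the least-significant byte.
Reassemble most-significant byte first: 6A 47 → 0x6A47.
0x6A47 = 27207.

27207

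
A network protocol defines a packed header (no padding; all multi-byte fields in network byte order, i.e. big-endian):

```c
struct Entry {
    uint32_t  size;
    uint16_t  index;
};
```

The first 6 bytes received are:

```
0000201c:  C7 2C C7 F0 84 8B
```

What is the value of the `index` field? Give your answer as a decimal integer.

33931

`index` follows `size` (4 bytes), so it starts at byte offset 4 and occupies 2 bytes.
Bytes at offsets 4..5: 84 8B.
Big-endian stores the most-significant byte at the lowest address.
The bytes are already most-significant first: 0x848B.
0x848B = 33931.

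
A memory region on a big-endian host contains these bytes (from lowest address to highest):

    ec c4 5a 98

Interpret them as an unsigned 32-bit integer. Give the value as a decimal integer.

Big-endian: lowest address holds the most-significant byte.
The bytes are already most-significant first: 0xECC45A98.
0xECC45A98 = 3972291224.

3972291224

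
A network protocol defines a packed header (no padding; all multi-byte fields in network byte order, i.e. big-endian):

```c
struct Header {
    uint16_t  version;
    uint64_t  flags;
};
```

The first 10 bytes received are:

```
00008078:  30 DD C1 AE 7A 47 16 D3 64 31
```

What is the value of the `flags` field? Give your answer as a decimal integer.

13956226741011964977

`flags` follows `version` (2 bytes), so it starts at byte offset 2 and occupies 8 bytes.
Bytes at offsets 2..9: C1 AE 7A 47 16 D3 64 31.
Big-endian stores the most-significant byte at the lowest address.
The bytes are already most-significant first: 0xC1AE7A4716D36431.
0xC1AE7A4716D36431 = 13956226741011964977.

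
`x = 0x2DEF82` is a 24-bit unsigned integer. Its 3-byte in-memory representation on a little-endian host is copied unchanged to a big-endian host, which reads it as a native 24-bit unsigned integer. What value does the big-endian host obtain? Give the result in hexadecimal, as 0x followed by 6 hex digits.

Stored little-endian, the bytes at ascending addresses are 82 EF 2D.
Read back as big-endian, the last byte is least significant, giving 0x82EF2D.

0x82EF2D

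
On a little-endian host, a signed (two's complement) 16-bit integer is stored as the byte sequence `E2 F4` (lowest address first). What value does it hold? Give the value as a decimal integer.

Little-endian stores the least-significant byte at the lowest address.
Reassemble most-significant byte first: F4 E2 → 0xF4E2.
Top bit is set, so as a signed 16-bit value this is 0xF4E2 − 2^16 = -2846.

-2846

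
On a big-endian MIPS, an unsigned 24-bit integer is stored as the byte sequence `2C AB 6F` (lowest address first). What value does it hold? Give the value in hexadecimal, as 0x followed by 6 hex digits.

0x2CAB6F

Big-endian stores the most-significant byte at the lowest address.
The bytes are already most-significant first: 0x2CAB6F.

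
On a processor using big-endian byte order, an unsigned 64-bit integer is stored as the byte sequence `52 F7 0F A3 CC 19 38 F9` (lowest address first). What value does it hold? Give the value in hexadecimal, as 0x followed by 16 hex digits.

In big-endian order the high byte comes first in memory.
The bytes are already most-significant first: 0x52F70FA3CC1938F9.

0x52F70FA3CC1938F9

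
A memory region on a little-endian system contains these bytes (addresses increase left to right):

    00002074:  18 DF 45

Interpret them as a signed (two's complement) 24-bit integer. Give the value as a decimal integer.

Little-endian: lowest address holds the least-significant byte.
Reassemble most-significant byte first: 45 DF 18 → 0x45DF18.
0x45DF18 = 4579096.

4579096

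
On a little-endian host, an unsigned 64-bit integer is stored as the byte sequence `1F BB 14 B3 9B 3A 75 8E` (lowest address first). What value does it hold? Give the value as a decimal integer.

10265175366059735839

In little-endian order the low byte comes first in memory.
Reassemble most-significant byte first: 8E 75 3A 9B B3 14 BB 1F → 0x8E753A9BB314BB1F.
0x8E753A9BB314BB1F = 10265175366059735839.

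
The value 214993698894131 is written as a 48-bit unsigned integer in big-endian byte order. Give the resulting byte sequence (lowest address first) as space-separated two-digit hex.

214993698894131 in hexadecimal, padded to 48 bits, is 0xC3891F0D3133.
Split into bytes (most-significant first): C3 89 1F 0D 31 33.
In big-endian order the high byte comes first in memory.
So the memory order matches the most-significant-first order: C3 89 1F 0D 31 33.

C3 89 1F 0D 31 33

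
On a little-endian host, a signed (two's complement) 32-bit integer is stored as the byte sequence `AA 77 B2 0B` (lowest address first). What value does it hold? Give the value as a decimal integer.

Little-endian stores the least-significant byte at the lowest address.
Reassemble most-significant byte first: 0B B2 77 AA → 0x0BB277AA.
0x0BB277AA = 196245418.

196245418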